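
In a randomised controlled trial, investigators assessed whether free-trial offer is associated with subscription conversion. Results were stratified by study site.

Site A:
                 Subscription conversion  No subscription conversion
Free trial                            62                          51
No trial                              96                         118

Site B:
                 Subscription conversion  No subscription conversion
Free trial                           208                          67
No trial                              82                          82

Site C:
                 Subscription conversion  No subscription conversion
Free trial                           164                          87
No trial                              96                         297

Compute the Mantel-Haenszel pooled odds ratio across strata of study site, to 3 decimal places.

3.383

OR_MH = Σ(aᵢdᵢ/nᵢ) / Σ(bᵢcᵢ/nᵢ), where nᵢ is the stratum total.
Stratum 1 (Site A): n = 327; a·d/n = 62·118/327 = 22.3731; b·c/n = 51·96/327 = 14.9725
Stratum 2 (Site B): n = 439; a·d/n = 208·82/439 = 38.8519; b·c/n = 67·82/439 = 12.5148
Stratum 3 (Site C): n = 644; a·d/n = 164·297/644 = 75.6335; b·c/n = 87·96/644 = 12.9689
OR_MH = (22.3731 + 38.8519 + 75.6335) / (14.9725 + 12.5148 + 12.9689) = 136.8586 / 40.4562 = 3.38288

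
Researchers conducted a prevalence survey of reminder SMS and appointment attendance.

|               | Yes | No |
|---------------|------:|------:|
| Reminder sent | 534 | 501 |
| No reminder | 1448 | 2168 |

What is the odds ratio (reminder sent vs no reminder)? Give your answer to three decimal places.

Cells: a = 534, b = 501, c = 1448, d = 2168.
OR = (a·d)/(b·c) = (534 × 2168) / (501 × 1448) = 1157712 / 725448 = 1.59586
The odds of appointment attendance are about 1.60 times as high in the reminder sent group.

1.596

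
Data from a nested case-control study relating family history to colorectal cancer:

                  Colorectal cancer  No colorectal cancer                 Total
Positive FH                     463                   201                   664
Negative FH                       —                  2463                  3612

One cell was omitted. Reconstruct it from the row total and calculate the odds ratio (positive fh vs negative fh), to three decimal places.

4.938

The missing cell is in the unexposed row: 3612 − 2463 = 1149.
So a = 463, b = 201, c = 1149, d = 2463.
OR = (a·d)/(b·c) = (463 × 2463) / (201 × 1149) = 1140369 / 230949 = 4.93775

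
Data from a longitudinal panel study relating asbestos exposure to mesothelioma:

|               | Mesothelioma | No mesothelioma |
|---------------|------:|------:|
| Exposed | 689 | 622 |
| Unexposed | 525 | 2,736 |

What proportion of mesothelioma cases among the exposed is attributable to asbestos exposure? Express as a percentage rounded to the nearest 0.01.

69.37

Cells: a = 689, b = 622, c = 525, d = 2736.
Risk in exposed = 689/1311 = 0.52555; risk in unexposed = 525/3261 = 0.16099.
RR = 0.52555/0.16099 = 3.26444
AR% = (RR − 1)/RR × 100 = (3.26444 − 1)/3.26444 × 100 = 69.3668%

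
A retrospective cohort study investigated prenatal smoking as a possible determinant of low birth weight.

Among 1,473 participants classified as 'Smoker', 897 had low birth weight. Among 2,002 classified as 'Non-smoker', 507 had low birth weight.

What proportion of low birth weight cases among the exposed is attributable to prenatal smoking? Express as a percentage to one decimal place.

58.4

From the description: a = 897, b = 576, c = 507, d = 1495.
Risk in exposed = 897/1473 = 0.60896; risk in unexposed = 507/2002 = 0.25325.
RR = 0.60896/0.25325 = 2.40462
AR% = (RR − 1)/RR × 100 = (2.40462 − 1)/2.40462 × 100 = 58.4133%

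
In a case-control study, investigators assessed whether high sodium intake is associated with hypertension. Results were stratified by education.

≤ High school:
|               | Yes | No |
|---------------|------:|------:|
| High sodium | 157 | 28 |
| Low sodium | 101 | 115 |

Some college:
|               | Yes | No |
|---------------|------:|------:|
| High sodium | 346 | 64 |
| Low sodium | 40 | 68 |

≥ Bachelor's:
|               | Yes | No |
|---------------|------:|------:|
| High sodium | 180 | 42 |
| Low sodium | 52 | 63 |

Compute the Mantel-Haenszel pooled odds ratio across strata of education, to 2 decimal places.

6.72

OR_MH = Σ(aᵢdᵢ/nᵢ) / Σ(bᵢcᵢ/nᵢ), where nᵢ is the stratum total.
Stratum 1 (≤ High school): n = 401; a·d/n = 157·115/401 = 45.0249; b·c/n = 28·101/401 = 7.0524
Stratum 2 (Some college): n = 518; a·d/n = 346·68/518 = 45.4208; b·c/n = 64·40/518 = 4.9421
Stratum 3 (≥ Bachelor's): n = 337; a·d/n = 180·63/337 = 33.6499; b·c/n = 42·52/337 = 6.4807
OR_MH = (45.0249 + 45.4208 + 33.6499) / (7.0524 + 4.9421 + 6.4807) = 124.0956 / 18.4752 = 6.71689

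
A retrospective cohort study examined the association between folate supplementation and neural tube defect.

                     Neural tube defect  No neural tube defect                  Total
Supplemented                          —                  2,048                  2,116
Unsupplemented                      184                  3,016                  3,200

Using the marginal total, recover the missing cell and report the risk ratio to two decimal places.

The missing cell is in the exposed row: 2116 − 2048 = 68.
So a = 68, b = 2048, c = 184, d = 3016.
RR = [a/(a+b)] / [c/(c+d)] = (68/2116) / (184/3200) = 0.03214/0.05750 = 0.55889

0.56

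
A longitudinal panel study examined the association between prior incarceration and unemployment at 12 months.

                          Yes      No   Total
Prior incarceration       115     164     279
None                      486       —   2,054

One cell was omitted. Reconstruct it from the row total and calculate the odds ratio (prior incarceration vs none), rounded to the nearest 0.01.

The missing cell is in the unexposed row: 2054 − 486 = 1568.
So a = 115, b = 164, c = 486, d = 1568.
OR = (a·d)/(b·c) = (115 × 1568) / (164 × 486) = 180320 / 79704 = 2.26237

2.26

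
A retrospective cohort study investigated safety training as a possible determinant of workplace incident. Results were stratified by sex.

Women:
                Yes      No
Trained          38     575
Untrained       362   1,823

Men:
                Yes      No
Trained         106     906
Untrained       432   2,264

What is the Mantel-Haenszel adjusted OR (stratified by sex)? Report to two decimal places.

0.50

OR_MH = Σ(aᵢdᵢ/nᵢ) / Σ(bᵢcᵢ/nᵢ), where nᵢ is the stratum total.
Stratum 1 (Women): n = 2798; a·d/n = 38·1823/2798 = 24.7584; b·c/n = 575·362/2798 = 74.3924
Stratum 2 (Men): n = 3708; a·d/n = 106·2264/3708 = 64.7206; b·c/n = 906·432/3708 = 105.5534
OR_MH = (24.7584 + 64.7206) / (74.3924 + 105.5534) = 89.4790 / 179.9458 = 0.49726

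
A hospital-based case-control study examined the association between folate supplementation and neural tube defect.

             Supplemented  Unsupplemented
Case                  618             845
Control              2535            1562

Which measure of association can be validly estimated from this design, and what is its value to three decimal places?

Reading the table with exposure as columns: a = 618 (Supplemented, case), b = 2535 (Supplemented, non-case), c = 845 (Unsupplemented, case), d = 1562.
This is a hospital-based case-control study: participants were sampled on outcome status, so risks in the source population cannot be estimated directly — relative risk is not valid here. The odds ratio is the appropriate measure.
OR = (a·d)/(b·c) = (618 × 1562) / (2535 × 845) = 965316 / 2142075 = 0.45065

0.451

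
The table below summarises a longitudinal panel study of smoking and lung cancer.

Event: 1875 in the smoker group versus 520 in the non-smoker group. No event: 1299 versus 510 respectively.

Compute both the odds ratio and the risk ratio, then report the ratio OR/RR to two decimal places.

From the description: a = 1875, b = 1299, c = 520, d = 510.
OR = (1875·510)/(1299·520) = 956250/675480 = 1.41566
Risk in exposed = 1875/3174 = 0.59074; risk in unexposed = 520/1030 = 0.50485; RR = 1.17011
OR/RR = 1.41566 / 1.17011 = 1.20985
The outcome is not rare, so the OR lies further from 1 than the RR.

1.21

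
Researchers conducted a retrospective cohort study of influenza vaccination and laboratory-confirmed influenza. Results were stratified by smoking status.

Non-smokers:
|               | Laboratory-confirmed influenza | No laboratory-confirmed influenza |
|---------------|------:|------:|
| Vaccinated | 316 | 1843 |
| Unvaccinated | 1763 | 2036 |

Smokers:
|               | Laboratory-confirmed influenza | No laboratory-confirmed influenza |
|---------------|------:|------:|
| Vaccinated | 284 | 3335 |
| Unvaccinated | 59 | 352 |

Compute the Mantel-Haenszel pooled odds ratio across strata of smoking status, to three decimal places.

0.223

OR_MH = Σ(aᵢdᵢ/nᵢ) / Σ(bᵢcᵢ/nᵢ), where nᵢ is the stratum total.
Stratum 1 (Non-smokers): n = 5958; a·d/n = 316·2036/5958 = 107.9852; b·c/n = 1843·1763/5958 = 545.3523
Stratum 2 (Smokers): n = 4030; a·d/n = 284·352/4030 = 24.8060; b·c/n = 3335·59/4030 = 48.8251
OR_MH = (107.9852 + 24.8060) / (545.3523 + 48.8251) = 132.7912 / 594.1774 = 0.22349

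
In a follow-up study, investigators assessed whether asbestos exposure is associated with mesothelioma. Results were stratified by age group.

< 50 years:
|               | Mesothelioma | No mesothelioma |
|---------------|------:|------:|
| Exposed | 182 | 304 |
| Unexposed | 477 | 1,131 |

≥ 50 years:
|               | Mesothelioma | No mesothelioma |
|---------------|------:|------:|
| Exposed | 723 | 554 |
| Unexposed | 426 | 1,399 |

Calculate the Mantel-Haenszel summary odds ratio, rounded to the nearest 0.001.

2.920

OR_MH = Σ(aᵢdᵢ/nᵢ) / Σ(bᵢcᵢ/nᵢ), where nᵢ is the stratum total.
Stratum 1 (< 50 years): n = 2094; a·d/n = 182·1131/2094 = 98.3009; b·c/n = 304·477/2094 = 69.2493
Stratum 2 (≥ 50 years): n = 3102; a·d/n = 723·1399/3102 = 326.0725; b·c/n = 554·426/3102 = 76.0812
OR_MH = (98.3009 + 326.0725) / (69.2493 + 76.0812) = 424.3734 / 145.3305 = 2.92006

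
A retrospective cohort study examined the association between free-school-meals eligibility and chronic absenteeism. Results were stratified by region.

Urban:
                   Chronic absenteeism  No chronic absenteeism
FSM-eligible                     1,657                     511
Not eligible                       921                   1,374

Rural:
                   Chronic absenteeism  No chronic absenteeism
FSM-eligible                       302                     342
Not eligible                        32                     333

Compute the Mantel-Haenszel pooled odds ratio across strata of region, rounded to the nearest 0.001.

5.243

OR_MH = Σ(aᵢdᵢ/nᵢ) / Σ(bᵢcᵢ/nᵢ), where nᵢ is the stratum total.
Stratum 1 (Urban): n = 4463; a·d/n = 1657·1374/4463 = 510.1317; b·c/n = 511·921/4463 = 105.4517
Stratum 2 (Rural): n = 1009; a·d/n = 302·333/1009 = 99.6690; b·c/n = 342·32/1009 = 10.8464
OR_MH = (510.1317 + 99.6690) / (105.4517 + 10.8464) = 609.8007 / 116.2981 = 5.24343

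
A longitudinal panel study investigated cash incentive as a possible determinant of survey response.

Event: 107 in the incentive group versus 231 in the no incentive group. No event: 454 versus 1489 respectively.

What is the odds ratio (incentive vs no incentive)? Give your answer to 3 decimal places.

1.519

From the description: a = 107, b = 454, c = 231, d = 1489.
OR = (a·d)/(b·c) = (107 × 1489) / (454 × 231) = 159323 / 104874 = 1.51918
The odds of survey response are about 1.52 times as high in the incentive group.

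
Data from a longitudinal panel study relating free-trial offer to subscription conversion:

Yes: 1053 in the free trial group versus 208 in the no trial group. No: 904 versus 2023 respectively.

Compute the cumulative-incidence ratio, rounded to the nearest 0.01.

5.77

From the description: a = 1053, b = 904, c = 208, d = 2023.
Risk in exposed = 1053/1957 = 0.53807; risk in unexposed = 208/2231 = 0.09323.
RR = 0.53807 / 0.09323 = 5.77130
The risk among the exposed is 5.77 times that among the unexposed.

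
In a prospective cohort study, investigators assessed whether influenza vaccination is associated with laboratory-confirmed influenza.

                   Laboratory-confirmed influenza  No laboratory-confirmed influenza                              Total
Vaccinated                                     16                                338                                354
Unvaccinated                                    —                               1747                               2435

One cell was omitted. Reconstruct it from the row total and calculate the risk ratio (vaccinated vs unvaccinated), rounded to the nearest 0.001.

0.160

The missing cell is in the unexposed row: 2435 − 1747 = 688.
So a = 16, b = 338, c = 688, d = 1747.
RR = [a/(a+b)] / [c/(c+d)] = (16/354) / (688/2435) = 0.04520/0.28255 = 0.15997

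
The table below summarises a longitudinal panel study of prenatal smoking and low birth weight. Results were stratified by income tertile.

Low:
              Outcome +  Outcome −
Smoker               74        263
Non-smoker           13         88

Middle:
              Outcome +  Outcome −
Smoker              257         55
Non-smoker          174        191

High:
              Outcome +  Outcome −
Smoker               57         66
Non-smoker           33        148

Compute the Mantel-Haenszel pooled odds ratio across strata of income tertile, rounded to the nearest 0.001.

3.955

OR_MH = Σ(aᵢdᵢ/nᵢ) / Σ(bᵢcᵢ/nᵢ), where nᵢ is the stratum total.
Stratum 1 (Low): n = 438; a·d/n = 74·88/438 = 14.8676; b·c/n = 263·13/438 = 7.8059
Stratum 2 (Middle): n = 677; a·d/n = 257·191/677 = 72.5066; b·c/n = 55·174/677 = 14.1359
Stratum 3 (High): n = 304; a·d/n = 57·148/304 = 27.7500; b·c/n = 66·33/304 = 7.1645
OR_MH = (14.8676 + 72.5066 + 27.7500) / (7.8059 + 14.1359 + 7.1645) = 115.1242 / 29.1063 = 3.95530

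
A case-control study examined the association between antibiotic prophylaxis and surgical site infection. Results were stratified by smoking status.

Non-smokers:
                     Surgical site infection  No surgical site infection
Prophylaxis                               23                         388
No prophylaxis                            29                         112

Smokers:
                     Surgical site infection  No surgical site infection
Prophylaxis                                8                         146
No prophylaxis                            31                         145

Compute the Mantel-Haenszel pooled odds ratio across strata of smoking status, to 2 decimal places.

0.24

OR_MH = Σ(aᵢdᵢ/nᵢ) / Σ(bᵢcᵢ/nᵢ), where nᵢ is the stratum total.
Stratum 1 (Non-smokers): n = 552; a·d/n = 23·112/552 = 4.6667; b·c/n = 388·29/552 = 20.3841
Stratum 2 (Smokers): n = 330; a·d/n = 8·145/330 = 3.5152; b·c/n = 146·31/330 = 13.7152
OR_MH = (4.6667 + 3.5152) / (20.3841 + 13.7152) = 8.1818 / 34.0992 = 0.23994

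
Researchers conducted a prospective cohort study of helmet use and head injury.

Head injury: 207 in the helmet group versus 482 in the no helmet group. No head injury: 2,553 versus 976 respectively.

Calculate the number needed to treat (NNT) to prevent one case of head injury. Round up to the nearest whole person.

Risk in treated group = 207/2760 = 0.07500; risk in control = 482/1458 = 0.33059.
Absolute risk reduction = 0.33059 − 0.07500 = 0.25559
NNT = 1 / ARR = 1 / 0.25559 = 3.913 → round up → 4

4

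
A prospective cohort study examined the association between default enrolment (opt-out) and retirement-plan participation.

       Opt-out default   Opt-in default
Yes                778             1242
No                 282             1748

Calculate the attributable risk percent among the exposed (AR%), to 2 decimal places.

Reading the table with exposure as columns: a = 778 (Opt-out default, case), b = 282 (Opt-out default, non-case), c = 1242 (Opt-in default, case), d = 1748.
Risk in exposed = 778/1060 = 0.73396; risk in unexposed = 1242/2990 = 0.41538.
RR = 0.73396/0.41538 = 1.76695
AR% = (RR − 1)/RR × 100 = (1.76695 − 1)/1.76695 × 100 = 43.4052%

43.41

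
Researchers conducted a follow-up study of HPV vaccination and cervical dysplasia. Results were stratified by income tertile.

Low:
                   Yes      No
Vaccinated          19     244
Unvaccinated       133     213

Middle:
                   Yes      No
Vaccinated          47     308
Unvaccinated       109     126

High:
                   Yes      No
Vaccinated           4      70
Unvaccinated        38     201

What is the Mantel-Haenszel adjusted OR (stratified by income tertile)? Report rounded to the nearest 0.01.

OR_MH = Σ(aᵢdᵢ/nᵢ) / Σ(bᵢcᵢ/nᵢ), where nᵢ is the stratum total.
Stratum 1 (Low): n = 609; a·d/n = 19·213/609 = 6.6453; b·c/n = 244·133/609 = 53.2874
Stratum 2 (Middle): n = 590; a·d/n = 47·126/590 = 10.0373; b·c/n = 308·109/590 = 56.9017
Stratum 3 (High): n = 313; a·d/n = 4·201/313 = 2.5687; b·c/n = 70·38/313 = 8.4984
OR_MH = (6.6453 + 10.0373 + 2.5687) / (53.2874 + 56.9017 + 8.4984) = 19.2513 / 118.6875 = 0.16220

0.16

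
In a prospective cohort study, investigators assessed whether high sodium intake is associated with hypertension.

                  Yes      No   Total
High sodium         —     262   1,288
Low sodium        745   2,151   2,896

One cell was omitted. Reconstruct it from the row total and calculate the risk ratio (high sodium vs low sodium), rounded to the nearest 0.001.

The missing cell is in the exposed row: 1288 − 262 = 1026.
So a = 1026, b = 262, c = 745, d = 2151.
RR = [a/(a+b)] / [c/(c+d)] = (1026/1288) / (745/2896) = 0.79658/0.25725 = 3.09652

3.097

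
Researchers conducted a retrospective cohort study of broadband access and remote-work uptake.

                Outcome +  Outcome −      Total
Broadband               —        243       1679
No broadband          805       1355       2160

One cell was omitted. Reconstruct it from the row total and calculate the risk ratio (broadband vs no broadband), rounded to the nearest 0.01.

The missing cell is in the exposed row: 1679 − 243 = 1436.
So a = 1436, b = 243, c = 805, d = 1355.
RR = [a/(a+b)] / [c/(c+d)] = (1436/1679) / (805/2160) = 0.85527/0.37269 = 2.29489

2.29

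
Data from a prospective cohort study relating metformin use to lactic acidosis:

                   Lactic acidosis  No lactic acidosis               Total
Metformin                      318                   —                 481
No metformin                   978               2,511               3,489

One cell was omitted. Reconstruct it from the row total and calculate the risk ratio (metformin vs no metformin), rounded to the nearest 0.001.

The missing cell is in the exposed row: 481 − 318 = 163.
So a = 318, b = 163, c = 978, d = 2511.
RR = [a/(a+b)] / [c/(c+d)] = (318/481) / (978/3489) = 0.66112/0.28031 = 2.35854

2.359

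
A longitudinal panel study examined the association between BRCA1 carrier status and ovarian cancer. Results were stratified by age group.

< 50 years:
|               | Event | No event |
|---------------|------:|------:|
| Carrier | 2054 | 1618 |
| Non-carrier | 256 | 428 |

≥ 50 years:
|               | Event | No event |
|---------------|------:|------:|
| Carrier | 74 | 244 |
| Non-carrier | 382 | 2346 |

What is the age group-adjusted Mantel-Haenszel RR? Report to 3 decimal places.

RR_MH = Σ(aᵢ·n₀ᵢ/nᵢ) / Σ(cᵢ·n₁ᵢ/nᵢ), with n₁ᵢ = aᵢ+bᵢ (exposed), n₀ᵢ = cᵢ+dᵢ (unexposed), nᵢ = n₁ᵢ+n₀ᵢ.
Stratum 1 (< 50 years): n₁ = 3672, n₀ = 684, n = 4356; a·n₀/n = 2054·684/4356 = 322.5289; c·n₁/n = 256·3672/4356 = 215.8017
Stratum 2 (≥ 50 years): n₁ = 318, n₀ = 2728, n = 3046; a·n₀/n = 74·2728/3046 = 66.2745; c·n₁/n = 382·318/3046 = 39.8805
RR_MH = (322.5289 + 66.2745) / (215.8017 + 39.8805) = 388.8034 / 255.6822 = 1.52065

1.521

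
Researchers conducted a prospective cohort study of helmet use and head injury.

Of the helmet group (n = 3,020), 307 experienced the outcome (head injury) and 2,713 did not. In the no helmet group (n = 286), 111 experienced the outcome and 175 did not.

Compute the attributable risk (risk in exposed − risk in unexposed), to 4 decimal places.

From the description: a = 307, b = 2713, c = 111, d = 175.
Risk in exposed = 307/3020 = 0.101656; risk in unexposed = 111/286 = 0.388112.
Risk difference = 0.101656 − 0.388112 = -0.286456

-0.2865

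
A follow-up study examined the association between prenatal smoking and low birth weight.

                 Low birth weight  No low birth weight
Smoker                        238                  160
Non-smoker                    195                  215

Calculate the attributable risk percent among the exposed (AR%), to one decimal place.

20.5

Cells: a = 238, b = 160, c = 195, d = 215.
Risk in exposed = 238/398 = 0.59799; risk in unexposed = 195/410 = 0.47561.
RR = 0.59799/0.47561 = 1.25731
AR% = (RR − 1)/RR × 100 = (1.25731 − 1)/1.25731 × 100 = 20.4653%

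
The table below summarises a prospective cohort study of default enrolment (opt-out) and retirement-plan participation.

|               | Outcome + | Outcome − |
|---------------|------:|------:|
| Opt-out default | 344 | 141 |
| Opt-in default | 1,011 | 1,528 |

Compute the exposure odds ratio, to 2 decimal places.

3.69

Cells: a = 344, b = 141, c = 1011, d = 1528.
OR = (a·d)/(b·c) = (344 × 1528) / (141 × 1011) = 525632 / 142551 = 3.68733
The odds of retirement-plan participation are about 3.69 times as high in the opt-out default group.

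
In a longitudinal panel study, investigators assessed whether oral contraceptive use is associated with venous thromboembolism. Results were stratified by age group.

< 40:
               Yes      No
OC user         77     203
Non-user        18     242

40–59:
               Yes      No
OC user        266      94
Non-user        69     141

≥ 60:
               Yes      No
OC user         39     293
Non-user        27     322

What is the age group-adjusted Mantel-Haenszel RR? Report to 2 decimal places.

2.35

RR_MH = Σ(aᵢ·n₀ᵢ/nᵢ) / Σ(cᵢ·n₁ᵢ/nᵢ), with n₁ᵢ = aᵢ+bᵢ (exposed), n₀ᵢ = cᵢ+dᵢ (unexposed), nᵢ = n₁ᵢ+n₀ᵢ.
Stratum 1 (< 40): n₁ = 280, n₀ = 260, n = 540; a·n₀/n = 77·260/540 = 37.0741; c·n₁/n = 18·280/540 = 9.3333
Stratum 2 (40–59): n₁ = 360, n₀ = 210, n = 570; a·n₀/n = 266·210/570 = 98.0000; c·n₁/n = 69·360/570 = 43.5789
Stratum 3 (≥ 60): n₁ = 332, n₀ = 349, n = 681; a·n₀/n = 39·349/681 = 19.9868; c·n₁/n = 27·332/681 = 13.1630
RR_MH = (37.0741 + 98.0000 + 19.9868) / (9.3333 + 43.5789 + 13.1630) = 155.0609 / 66.0753 = 2.34673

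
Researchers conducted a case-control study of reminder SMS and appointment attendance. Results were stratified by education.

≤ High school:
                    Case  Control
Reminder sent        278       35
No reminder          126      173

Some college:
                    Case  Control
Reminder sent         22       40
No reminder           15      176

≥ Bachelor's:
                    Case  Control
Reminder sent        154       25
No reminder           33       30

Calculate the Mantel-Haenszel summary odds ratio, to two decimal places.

OR_MH = Σ(aᵢdᵢ/nᵢ) / Σ(bᵢcᵢ/nᵢ), where nᵢ is the stratum total.
Stratum 1 (≤ High school): n = 612; a·d/n = 278·173/612 = 78.5850; b·c/n = 35·126/612 = 7.2059
Stratum 2 (Some college): n = 253; a·d/n = 22·176/253 = 15.3043; b·c/n = 40·15/253 = 2.3715
Stratum 3 (≥ Bachelor's): n = 242; a·d/n = 154·30/242 = 19.0909; b·c/n = 25·33/242 = 3.4091
OR_MH = (78.5850 + 15.3043 + 19.0909) / (7.2059 + 2.3715 + 3.4091) = 112.9802 / 12.9865 = 8.69981

8.70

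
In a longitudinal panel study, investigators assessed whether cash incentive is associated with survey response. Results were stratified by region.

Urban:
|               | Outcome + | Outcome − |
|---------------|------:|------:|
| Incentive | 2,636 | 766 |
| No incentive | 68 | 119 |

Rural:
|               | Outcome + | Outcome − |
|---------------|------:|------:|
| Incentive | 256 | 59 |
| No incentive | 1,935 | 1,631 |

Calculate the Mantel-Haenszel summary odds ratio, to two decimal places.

4.44

OR_MH = Σ(aᵢdᵢ/nᵢ) / Σ(bᵢcᵢ/nᵢ), where nᵢ is the stratum total.
Stratum 1 (Urban): n = 3589; a·d/n = 2636·119/3589 = 87.4015; b·c/n = 766·68/3589 = 14.5132
Stratum 2 (Rural): n = 3881; a·d/n = 256·1631/3881 = 107.5846; b·c/n = 59·1935/3881 = 29.4164
OR_MH = (87.4015 + 107.5846) / (14.5132 + 29.4164) = 194.9861 / 43.9296 = 4.43860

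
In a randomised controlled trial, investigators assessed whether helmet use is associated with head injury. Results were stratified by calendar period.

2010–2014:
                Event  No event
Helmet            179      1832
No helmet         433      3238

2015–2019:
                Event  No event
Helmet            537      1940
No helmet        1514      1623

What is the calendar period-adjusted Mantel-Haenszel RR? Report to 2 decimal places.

0.51

RR_MH = Σ(aᵢ·n₀ᵢ/nᵢ) / Σ(cᵢ·n₁ᵢ/nᵢ), with n₁ᵢ = aᵢ+bᵢ (exposed), n₀ᵢ = cᵢ+dᵢ (unexposed), nᵢ = n₁ᵢ+n₀ᵢ.
Stratum 1 (2010–2014): n₁ = 2011, n₀ = 3671, n = 5682; a·n₀/n = 179·3671/5682 = 115.6475; c·n₁/n = 433·2011/5682 = 153.2494
Stratum 2 (2015–2019): n₁ = 2477, n₀ = 3137, n = 5614; a·n₀/n = 537·3137/5614 = 300.0657; c·n₁/n = 1514·2477/5614 = 668.0046
RR_MH = (115.6475 + 300.0657) / (153.2494 + 668.0046) = 415.7132 / 821.2540 = 0.50619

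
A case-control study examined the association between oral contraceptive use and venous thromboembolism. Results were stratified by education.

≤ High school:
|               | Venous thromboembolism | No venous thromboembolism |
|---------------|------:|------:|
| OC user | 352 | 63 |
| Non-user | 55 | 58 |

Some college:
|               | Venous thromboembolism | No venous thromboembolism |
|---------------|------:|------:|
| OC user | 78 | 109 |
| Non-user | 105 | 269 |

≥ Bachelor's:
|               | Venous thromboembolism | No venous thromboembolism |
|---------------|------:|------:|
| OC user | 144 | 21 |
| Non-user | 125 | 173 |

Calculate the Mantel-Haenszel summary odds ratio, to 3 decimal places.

OR_MH = Σ(aᵢdᵢ/nᵢ) / Σ(bᵢcᵢ/nᵢ), where nᵢ is the stratum total.
Stratum 1 (≤ High school): n = 528; a·d/n = 352·58/528 = 38.6667; b·c/n = 63·55/528 = 6.5625
Stratum 2 (Some college): n = 561; a·d/n = 78·269/561 = 37.4011; b·c/n = 109·105/561 = 20.4011
Stratum 3 (≥ Bachelor's): n = 463; a·d/n = 144·173/463 = 53.8056; b·c/n = 21·125/463 = 5.6695
OR_MH = (38.6667 + 37.4011 + 53.8056) / (6.5625 + 20.4011 + 5.6695) = 129.8734 / 32.6331 = 3.97980

3.980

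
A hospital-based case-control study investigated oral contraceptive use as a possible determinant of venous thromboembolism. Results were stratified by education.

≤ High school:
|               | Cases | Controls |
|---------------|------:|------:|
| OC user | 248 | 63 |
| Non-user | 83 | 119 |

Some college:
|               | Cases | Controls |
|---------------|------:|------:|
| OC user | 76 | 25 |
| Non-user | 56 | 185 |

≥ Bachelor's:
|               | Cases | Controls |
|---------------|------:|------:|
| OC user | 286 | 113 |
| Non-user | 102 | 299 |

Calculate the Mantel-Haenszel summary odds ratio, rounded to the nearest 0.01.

OR_MH = Σ(aᵢdᵢ/nᵢ) / Σ(bᵢcᵢ/nᵢ), where nᵢ is the stratum total.
Stratum 1 (≤ High school): n = 513; a·d/n = 248·119/513 = 57.5283; b·c/n = 63·83/513 = 10.1930
Stratum 2 (Some college): n = 342; a·d/n = 76·185/342 = 41.1111; b·c/n = 25·56/342 = 4.0936
Stratum 3 (≥ Bachelor's): n = 800; a·d/n = 286·299/800 = 106.8925; b·c/n = 113·102/800 = 14.4075
OR_MH = (57.5283 + 41.1111 + 106.8925) / (10.1930 + 4.0936 + 14.4075) = 205.5319 / 28.6940 = 7.16287

7.16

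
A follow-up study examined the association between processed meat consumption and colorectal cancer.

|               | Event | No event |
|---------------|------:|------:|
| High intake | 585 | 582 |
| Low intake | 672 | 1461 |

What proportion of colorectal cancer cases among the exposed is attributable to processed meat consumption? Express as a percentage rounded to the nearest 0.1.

Cells: a = 585, b = 582, c = 672, d = 1461.
Risk in exposed = 585/1167 = 0.50129; risk in unexposed = 672/2133 = 0.31505.
RR = 0.50129/0.31505 = 1.59113
AR% = (RR − 1)/RR × 100 = (1.59113 − 1)/1.59113 × 100 = 37.1517%

37.2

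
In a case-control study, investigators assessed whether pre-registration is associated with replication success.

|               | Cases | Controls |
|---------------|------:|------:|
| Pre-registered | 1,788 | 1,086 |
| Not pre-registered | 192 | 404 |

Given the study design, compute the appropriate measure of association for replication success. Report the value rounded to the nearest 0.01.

Cells: a = 1788, b = 1086, c = 192, d = 404.
This is a case-control study: participants were sampled on outcome status, so risks in the source population cannot be estimated directly — relative risk is not valid here. The odds ratio is the appropriate measure.
OR = (a·d)/(b·c) = (1788 × 404) / (1086 × 192) = 722352 / 208512 = 3.46432

3.46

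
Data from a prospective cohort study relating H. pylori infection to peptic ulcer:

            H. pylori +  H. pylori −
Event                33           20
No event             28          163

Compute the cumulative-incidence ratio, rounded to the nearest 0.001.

4.950

Reading the table with exposure as columns: a = 33 (H. pylori +, case), b = 28 (H. pylori +, non-case), c = 20 (H. pylori −, case), d = 163.
Risk in exposed = 33/61 = 0.54098; risk in unexposed = 20/183 = 0.10929.
RR = 0.54098 / 0.10929 = 4.95000
The risk among the exposed is 4.95 times that among the unexposed.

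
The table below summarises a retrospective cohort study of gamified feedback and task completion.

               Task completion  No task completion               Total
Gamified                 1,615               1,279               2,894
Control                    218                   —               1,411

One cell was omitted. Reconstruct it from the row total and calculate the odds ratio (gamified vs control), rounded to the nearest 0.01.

The missing cell is in the unexposed row: 1411 − 218 = 1193.
So a = 1615, b = 1279, c = 218, d = 1193.
OR = (a·d)/(b·c) = (1615 × 1193) / (1279 × 218) = 1926695 / 278822 = 6.91013

6.91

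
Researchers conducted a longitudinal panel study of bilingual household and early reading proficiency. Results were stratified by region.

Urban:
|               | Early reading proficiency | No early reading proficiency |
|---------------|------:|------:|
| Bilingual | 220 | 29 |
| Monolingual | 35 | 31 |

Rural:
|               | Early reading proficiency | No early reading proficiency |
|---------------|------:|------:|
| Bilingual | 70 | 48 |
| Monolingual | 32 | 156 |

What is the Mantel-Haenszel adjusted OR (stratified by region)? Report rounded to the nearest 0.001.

OR_MH = Σ(aᵢdᵢ/nᵢ) / Σ(bᵢcᵢ/nᵢ), where nᵢ is the stratum total.
Stratum 1 (Urban): n = 315; a·d/n = 220·31/315 = 21.6508; b·c/n = 29·35/315 = 3.2222
Stratum 2 (Rural): n = 306; a·d/n = 70·156/306 = 35.6863; b·c/n = 48·32/306 = 5.0196
OR_MH = (21.6508 + 35.6863) / (3.2222 + 5.0196) = 57.3371 / 8.2418 = 6.95684

6.957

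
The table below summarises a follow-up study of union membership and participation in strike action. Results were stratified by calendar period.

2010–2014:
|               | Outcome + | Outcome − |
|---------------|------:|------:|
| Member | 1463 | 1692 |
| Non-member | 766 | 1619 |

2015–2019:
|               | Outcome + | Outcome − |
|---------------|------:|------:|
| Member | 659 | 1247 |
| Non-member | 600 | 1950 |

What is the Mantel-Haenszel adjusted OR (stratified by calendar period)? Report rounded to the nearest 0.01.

1.78

OR_MH = Σ(aᵢdᵢ/nᵢ) / Σ(bᵢcᵢ/nᵢ), where nᵢ is the stratum total.
Stratum 1 (2010–2014): n = 5540; a·d/n = 1463·1619/5540 = 427.5446; b·c/n = 1692·766/5540 = 233.9480
Stratum 2 (2015–2019): n = 4456; a·d/n = 659·1950/4456 = 288.3864; b·c/n = 1247·600/4456 = 167.9084
OR_MH = (427.5446 + 288.3864) / (233.9480 + 167.9084) = 715.9310 / 401.8565 = 1.78156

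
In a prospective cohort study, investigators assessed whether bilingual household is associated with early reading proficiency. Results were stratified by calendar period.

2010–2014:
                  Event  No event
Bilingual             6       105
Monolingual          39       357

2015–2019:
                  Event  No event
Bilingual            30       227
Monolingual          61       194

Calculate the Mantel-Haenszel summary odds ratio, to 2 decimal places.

OR_MH = Σ(aᵢdᵢ/nᵢ) / Σ(bᵢcᵢ/nᵢ), where nᵢ is the stratum total.
Stratum 1 (2010–2014): n = 507; a·d/n = 6·357/507 = 4.2249; b·c/n = 105·39/507 = 8.0769
Stratum 2 (2015–2019): n = 512; a·d/n = 30·194/512 = 11.3672; b·c/n = 227·61/512 = 27.0449
OR_MH = (4.2249 + 11.3672) / (8.0769 + 27.0449) = 15.5920 / 35.1218 = 0.44394

0.44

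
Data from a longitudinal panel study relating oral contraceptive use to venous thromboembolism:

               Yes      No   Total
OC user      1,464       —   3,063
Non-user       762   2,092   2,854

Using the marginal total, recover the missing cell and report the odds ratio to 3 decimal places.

The missing cell is in the exposed row: 3063 − 1464 = 1599.
So a = 1464, b = 1599, c = 762, d = 2092.
OR = (a·d)/(b·c) = (1464 × 2092) / (1599 × 762) = 3062688 / 1218438 = 2.51362

2.514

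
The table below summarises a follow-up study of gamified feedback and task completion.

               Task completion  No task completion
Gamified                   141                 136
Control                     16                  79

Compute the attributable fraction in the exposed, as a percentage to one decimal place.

66.9

Cells: a = 141, b = 136, c = 16, d = 79.
Risk in exposed = 141/277 = 0.50903; risk in unexposed = 16/95 = 0.16842.
RR = 0.50903/0.16842 = 3.02234
AR% = (RR − 1)/RR × 100 = (3.02234 − 1)/3.02234 × 100 = 66.9130%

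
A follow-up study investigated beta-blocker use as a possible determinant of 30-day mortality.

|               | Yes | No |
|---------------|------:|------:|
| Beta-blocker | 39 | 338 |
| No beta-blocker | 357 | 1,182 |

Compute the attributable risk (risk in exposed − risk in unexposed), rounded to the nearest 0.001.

Cells: a = 39, b = 338, c = 357, d = 1182.
Risk in exposed = 39/377 = 0.103448; risk in unexposed = 357/1539 = 0.231969.
Risk difference = 0.103448 − 0.231969 = -0.128521

-0.129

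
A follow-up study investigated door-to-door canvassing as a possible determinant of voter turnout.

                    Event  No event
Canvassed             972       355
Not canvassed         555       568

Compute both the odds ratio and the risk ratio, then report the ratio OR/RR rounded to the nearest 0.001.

Cells: a = 972, b = 355, c = 555, d = 568.
OR = (972·568)/(355·555) = 552096/197025 = 2.80216
Risk in exposed = 972/1327 = 0.73248; risk in unexposed = 555/1123 = 0.49421; RR = 1.48212
OR/RR = 2.80216 / 1.48212 = 1.89065
The outcome is not rare, so the OR lies further from 1 than the RR.

1.891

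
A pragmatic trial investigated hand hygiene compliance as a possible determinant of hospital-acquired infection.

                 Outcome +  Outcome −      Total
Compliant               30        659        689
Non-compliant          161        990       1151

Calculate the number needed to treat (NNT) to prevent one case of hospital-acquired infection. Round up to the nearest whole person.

Risk in treated group = 30/689 = 0.04354; risk in control = 161/1151 = 0.13988.
Absolute risk reduction = 0.13988 − 0.04354 = 0.09634
NNT = 1 / ARR = 1 / 0.09634 = 10.380 → round up → 11

11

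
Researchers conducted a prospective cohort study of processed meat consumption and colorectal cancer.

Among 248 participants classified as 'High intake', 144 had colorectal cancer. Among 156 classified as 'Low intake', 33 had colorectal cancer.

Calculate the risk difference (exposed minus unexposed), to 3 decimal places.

0.369

From the description: a = 144, b = 104, c = 33, d = 123.
Risk in exposed = 144/248 = 0.580645; risk in unexposed = 33/156 = 0.211538.
Risk difference = 0.580645 − 0.211538 = 0.369107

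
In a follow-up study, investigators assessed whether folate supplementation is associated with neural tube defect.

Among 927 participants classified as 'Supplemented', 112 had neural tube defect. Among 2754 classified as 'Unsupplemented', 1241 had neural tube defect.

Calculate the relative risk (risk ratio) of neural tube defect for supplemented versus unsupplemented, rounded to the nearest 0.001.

0.268

From the description: a = 112, b = 815, c = 1241, d = 1513.
Risk in exposed = 112/927 = 0.12082; risk in unexposed = 1241/2754 = 0.45062.
RR = 0.12082 / 0.45062 = 0.26812
The risk is 73% lower among the exposed than among the unexposed.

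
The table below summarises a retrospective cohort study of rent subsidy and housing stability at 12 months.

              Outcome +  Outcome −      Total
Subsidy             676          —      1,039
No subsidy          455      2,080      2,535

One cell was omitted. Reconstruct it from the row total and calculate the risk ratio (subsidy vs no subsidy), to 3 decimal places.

The missing cell is in the exposed row: 1039 − 676 = 363.
So a = 676, b = 363, c = 455, d = 2080.
RR = [a/(a+b)] / [c/(c+d)] = (676/1039) / (455/2535) = 0.65063/0.17949 = 3.62491

3.625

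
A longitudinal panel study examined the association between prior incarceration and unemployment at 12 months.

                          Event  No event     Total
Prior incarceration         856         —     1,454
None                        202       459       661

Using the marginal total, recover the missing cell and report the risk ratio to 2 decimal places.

The missing cell is in the exposed row: 1454 − 856 = 598.
So a = 856, b = 598, c = 202, d = 459.
RR = [a/(a+b)] / [c/(c+d)] = (856/1454) / (202/661) = 0.58872/0.30560 = 1.92646

1.93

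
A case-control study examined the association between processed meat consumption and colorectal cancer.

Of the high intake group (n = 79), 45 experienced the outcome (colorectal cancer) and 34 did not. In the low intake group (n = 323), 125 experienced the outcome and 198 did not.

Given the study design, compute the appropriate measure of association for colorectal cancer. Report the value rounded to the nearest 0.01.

2.10

From the description: a = 45, b = 34, c = 125, d = 198.
This is a case-control study: participants were sampled on outcome status, so risks in the source population cannot be estimated directly — relative risk is not valid here. The odds ratio is the appropriate measure.
OR = (a·d)/(b·c) = (45 × 198) / (34 × 125) = 8910 / 4250 = 2.09647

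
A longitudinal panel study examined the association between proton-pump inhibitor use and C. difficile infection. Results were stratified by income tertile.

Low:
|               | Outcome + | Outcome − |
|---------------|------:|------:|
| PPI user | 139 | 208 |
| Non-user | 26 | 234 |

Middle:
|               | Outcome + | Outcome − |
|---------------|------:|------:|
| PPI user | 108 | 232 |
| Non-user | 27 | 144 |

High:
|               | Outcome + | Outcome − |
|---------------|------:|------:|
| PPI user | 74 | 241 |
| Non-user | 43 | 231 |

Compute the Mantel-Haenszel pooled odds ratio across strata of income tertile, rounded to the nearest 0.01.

2.92

OR_MH = Σ(aᵢdᵢ/nᵢ) / Σ(bᵢcᵢ/nᵢ), where nᵢ is the stratum total.
Stratum 1 (Low): n = 607; a·d/n = 139·234/607 = 53.5848; b·c/n = 208·26/607 = 8.9094
Stratum 2 (Middle): n = 511; a·d/n = 108·144/511 = 30.4344; b·c/n = 232·27/511 = 12.2583
Stratum 3 (High): n = 589; a·d/n = 74·231/589 = 29.0221; b·c/n = 241·43/589 = 17.5942
OR_MH = (53.5848 + 30.4344 + 29.0221) / (8.9094 + 12.2583 + 17.5942) = 113.0414 / 38.7619 = 2.91630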